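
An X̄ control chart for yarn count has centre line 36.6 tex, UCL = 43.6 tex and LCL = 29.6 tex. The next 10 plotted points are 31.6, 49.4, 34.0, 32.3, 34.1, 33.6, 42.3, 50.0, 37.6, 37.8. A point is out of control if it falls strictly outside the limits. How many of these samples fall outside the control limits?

Compare each point to [29.6, 43.6]: sample 2 = 49.4 > UCL; sample 8 = 50.0 > UCL.

2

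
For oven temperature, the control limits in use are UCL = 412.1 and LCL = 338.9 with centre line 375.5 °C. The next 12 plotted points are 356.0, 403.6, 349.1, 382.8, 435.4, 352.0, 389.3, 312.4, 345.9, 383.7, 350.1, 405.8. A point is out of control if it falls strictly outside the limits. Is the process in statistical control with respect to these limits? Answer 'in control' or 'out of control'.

Compare each point to [338.9, 412.1]: sample 5 = 435.4 > UCL; sample 8 = 312.4 < LCL.

out of control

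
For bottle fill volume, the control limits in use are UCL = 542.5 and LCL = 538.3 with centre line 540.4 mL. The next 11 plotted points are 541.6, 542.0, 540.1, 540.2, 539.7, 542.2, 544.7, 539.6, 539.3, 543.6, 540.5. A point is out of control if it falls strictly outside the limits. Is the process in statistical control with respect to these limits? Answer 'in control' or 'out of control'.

Compare each point to [538.3, 542.5]: sample 7 = 544.7 > UCL; sample 10 = 543.6 > UCL.

out of control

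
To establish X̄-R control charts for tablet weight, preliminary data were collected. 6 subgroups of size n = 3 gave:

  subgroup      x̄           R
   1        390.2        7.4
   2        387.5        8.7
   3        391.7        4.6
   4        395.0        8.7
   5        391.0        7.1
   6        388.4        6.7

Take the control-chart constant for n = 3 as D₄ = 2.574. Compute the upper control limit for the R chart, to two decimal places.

R̄ = (7.4 + 8.7 + 4.6 + 8.7 + 7.1 + 6.7) / 6 = 43.2000 / 6 = 7.2000
UCL_R = D₄·R̄ = 2.574 × 7.2000 = 18.5328

18.53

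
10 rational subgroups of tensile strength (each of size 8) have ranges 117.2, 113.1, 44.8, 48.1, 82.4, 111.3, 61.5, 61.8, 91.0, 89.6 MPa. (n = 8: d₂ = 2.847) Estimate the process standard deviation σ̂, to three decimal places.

R̄ = (117.2 + 113.1 + 44.8 + 48.1 + 82.4 + 111.3 + 61.5 + 61.8 + 91.0 + 89.6) / 10 = 82.0800
σ̂ = R̄ / d₂ = 82.0800 / 2.847 = 28.8303

28.830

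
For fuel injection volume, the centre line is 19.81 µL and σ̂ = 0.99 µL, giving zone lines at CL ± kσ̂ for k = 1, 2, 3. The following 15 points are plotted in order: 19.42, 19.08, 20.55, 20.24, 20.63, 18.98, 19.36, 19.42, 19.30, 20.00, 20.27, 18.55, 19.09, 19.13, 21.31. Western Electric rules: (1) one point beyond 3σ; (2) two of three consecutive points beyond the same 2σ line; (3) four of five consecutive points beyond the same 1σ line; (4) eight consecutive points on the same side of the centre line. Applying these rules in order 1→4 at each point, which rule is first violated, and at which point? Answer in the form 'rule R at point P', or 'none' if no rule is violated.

none

Zone of each point (C = within 1σ̂, B = 1σ̂–2σ̂, A = 2σ̂–3σ̂, * = beyond 3σ̂; sign = side of CL): 1:-C, 2:-C, 3:+C, 4:+C, 5:+C, 6:-C, 7:-C, 8:-C, 9:-C, 10:+C, 11:+C, 12:-B, 13:-C, 14:-C, 15:+B
No rule fires across all 15 points.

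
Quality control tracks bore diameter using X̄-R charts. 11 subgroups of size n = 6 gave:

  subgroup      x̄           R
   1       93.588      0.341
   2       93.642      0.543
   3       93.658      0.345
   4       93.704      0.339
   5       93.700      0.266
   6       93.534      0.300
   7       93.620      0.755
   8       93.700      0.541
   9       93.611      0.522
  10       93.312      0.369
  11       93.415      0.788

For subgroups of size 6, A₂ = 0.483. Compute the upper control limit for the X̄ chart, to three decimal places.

X̄̄ = (93.588 + 93.642 + 93.658 + 93.704 + 93.700 + 93.534 + 93.620 + 93.700 + 93.611 + 93.312 + 93.415) / 11 = 1029.4840 / 11 = 93.5895
R̄ = (0.341 + 0.543 + 0.345 + 0.339 + 0.266 + 0.300 + 0.755 + 0.541 + 0.522 + 0.369 + 0.788) / 11 = 5.1090 / 11 = 0.4645
UCL = X̄̄ + A₂·R̄ = 93.5895 + 0.483 × 0.4645 = 93.8138

93.814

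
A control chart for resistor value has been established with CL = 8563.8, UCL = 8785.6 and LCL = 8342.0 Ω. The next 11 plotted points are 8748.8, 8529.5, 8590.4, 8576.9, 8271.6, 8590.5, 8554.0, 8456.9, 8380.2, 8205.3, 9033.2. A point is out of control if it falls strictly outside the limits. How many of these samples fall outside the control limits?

3

Compare each point to [8342.0, 8785.6]: sample 5 = 8271.6 < LCL; sample 10 = 8205.3 < LCL; sample 11 = 9033.2 > UCL.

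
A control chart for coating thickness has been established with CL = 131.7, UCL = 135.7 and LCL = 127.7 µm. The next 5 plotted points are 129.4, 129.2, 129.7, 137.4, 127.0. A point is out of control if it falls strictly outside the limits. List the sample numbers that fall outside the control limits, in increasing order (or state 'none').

Compare each point to [127.7, 135.7]: sample 4 = 137.4 > UCL; sample 5 = 127.0 < LCL.

4, 5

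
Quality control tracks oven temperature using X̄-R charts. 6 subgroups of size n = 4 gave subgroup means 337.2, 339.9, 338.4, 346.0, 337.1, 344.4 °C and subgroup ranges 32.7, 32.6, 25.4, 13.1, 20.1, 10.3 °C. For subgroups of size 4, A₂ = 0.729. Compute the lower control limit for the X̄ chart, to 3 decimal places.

X̄̄ = (337.2 + 339.9 + 338.4 + 346.0 + 337.1 + 344.4) / 6 = 2043.0000 / 6 = 340.5000
R̄ = (32.7 + 32.6 + 25.4 + 13.1 + 20.1 + 10.3) / 6 = 134.2000 / 6 = 22.3667
LCL = X̄̄ − A₂·R̄ = 340.5000 − 0.729 × 22.3667 = 324.1947

324.195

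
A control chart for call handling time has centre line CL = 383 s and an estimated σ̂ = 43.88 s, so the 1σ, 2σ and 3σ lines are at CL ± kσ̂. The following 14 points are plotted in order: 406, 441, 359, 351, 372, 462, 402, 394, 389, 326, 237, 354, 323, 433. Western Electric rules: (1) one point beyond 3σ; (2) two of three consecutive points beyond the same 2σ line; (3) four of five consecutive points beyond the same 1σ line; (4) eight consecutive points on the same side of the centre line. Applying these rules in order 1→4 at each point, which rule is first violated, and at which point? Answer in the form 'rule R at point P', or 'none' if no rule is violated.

Zone of each point (C = within 1σ̂, B = 1σ̂–2σ̂, A = 2σ̂–3σ̂, * = beyond 3σ̂; sign = side of CL): 1:+C, 2:+B, 3:-C, 4:-C, 5:-C, 6:+B, 7:+C, 8:+C, 9:+C, 10:-B, 11:-*, 12:-C, 13:-B, 14:+B
Rule 1 (one point beyond the 3σ limits) is satisfied at point 11.

rule 1 at point 11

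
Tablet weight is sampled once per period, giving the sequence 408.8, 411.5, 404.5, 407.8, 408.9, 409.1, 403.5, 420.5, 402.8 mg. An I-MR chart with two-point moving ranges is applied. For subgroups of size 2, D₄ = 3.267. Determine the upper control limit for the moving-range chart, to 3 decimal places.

Moving ranges: 2.7, 7.0, 3.3, 1.1, 0.2, 5.6, 17.0, 17.7; M̄R̄ = 54.6000 / 8 = 6.8250
UCL_MR = D₄·M̄R̄ = 3.267 × 6.8250 = 22.2973

22.297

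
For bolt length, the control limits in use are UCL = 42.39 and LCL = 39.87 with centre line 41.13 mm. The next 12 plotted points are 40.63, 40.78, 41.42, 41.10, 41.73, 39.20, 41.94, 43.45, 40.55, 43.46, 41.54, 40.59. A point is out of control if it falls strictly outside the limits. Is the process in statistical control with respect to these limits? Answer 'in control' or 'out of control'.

out of control

Compare each point to [39.87, 42.39]: sample 6 = 39.20 < LCL; sample 8 = 43.45 > UCL; sample 10 = 43.46 > UCL.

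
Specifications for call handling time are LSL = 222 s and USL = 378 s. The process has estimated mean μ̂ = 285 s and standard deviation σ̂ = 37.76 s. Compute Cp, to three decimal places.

0.689

Cp = (USL − LSL) / (6σ̂) = (378 − 222) / (6 × 37.76) = 156.0000 / 226.5600 = 0.6886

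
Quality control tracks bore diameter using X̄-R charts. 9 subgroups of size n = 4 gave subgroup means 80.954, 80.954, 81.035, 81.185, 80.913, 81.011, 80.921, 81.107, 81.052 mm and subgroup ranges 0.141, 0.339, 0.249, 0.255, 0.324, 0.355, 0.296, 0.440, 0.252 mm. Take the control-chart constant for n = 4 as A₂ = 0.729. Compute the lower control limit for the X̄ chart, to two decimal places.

X̄̄ = (80.954 + 80.954 + 81.035 + 81.185 + 80.913 + 81.011 + 80.921 + 81.107 + 81.052) / 9 = 729.1320 / 9 = 81.0147
R̄ = (0.141 + 0.339 + 0.249 + 0.255 + 0.324 + 0.355 + 0.296 + 0.440 + 0.252) / 9 = 2.6510 / 9 = 0.2946
LCL = X̄̄ − A₂·R̄ = 81.0147 − 0.729 × 0.2946 = 80.7999

80.80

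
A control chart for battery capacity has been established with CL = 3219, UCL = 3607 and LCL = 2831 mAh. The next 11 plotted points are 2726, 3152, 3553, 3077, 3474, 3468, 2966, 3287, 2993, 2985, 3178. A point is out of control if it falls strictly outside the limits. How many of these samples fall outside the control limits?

1

Compare each point to [2831, 3607]: sample 1 = 2726 < LCL.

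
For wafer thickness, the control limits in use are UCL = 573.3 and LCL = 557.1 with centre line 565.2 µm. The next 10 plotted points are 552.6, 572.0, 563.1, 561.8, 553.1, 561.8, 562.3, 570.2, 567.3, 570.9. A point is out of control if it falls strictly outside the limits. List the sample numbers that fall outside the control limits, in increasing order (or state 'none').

1, 5

Compare each point to [557.1, 573.3]: sample 1 = 552.6 < LCL; sample 5 = 553.1 < LCL.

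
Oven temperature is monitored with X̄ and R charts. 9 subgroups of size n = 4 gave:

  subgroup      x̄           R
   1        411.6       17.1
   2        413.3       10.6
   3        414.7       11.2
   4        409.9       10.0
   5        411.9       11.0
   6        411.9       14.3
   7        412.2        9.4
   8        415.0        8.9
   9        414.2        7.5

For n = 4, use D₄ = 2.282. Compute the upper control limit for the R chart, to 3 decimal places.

25.356

R̄ = (17.1 + 10.6 + 11.2 + 10.0 + 11.0 + 14.3 + 9.4 + 8.9 + 7.5) / 9 = 100.0000 / 9 = 11.1111
UCL_R = D₄·R̄ = 2.282 × 11.1111 = 25.3556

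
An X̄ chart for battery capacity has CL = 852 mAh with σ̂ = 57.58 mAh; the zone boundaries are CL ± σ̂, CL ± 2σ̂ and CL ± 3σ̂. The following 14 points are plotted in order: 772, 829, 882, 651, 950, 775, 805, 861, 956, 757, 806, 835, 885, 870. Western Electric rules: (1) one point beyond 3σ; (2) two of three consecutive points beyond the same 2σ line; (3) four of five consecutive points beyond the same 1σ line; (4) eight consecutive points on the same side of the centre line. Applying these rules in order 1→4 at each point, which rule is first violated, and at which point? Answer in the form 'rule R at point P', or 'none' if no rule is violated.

rule 1 at point 4

Zone of each point (C = within 1σ̂, B = 1σ̂–2σ̂, A = 2σ̂–3σ̂, * = beyond 3σ̂; sign = side of CL): 1:-B, 2:-C, 3:+C, 4:-*, 5:+B, 6:-B, 7:-C, 8:+C, 9:+B, 10:-B, 11:-C, 12:-C, 13:+C, 14:+C
Rule 1 (one point beyond the 3σ limits) is satisfied at point 4.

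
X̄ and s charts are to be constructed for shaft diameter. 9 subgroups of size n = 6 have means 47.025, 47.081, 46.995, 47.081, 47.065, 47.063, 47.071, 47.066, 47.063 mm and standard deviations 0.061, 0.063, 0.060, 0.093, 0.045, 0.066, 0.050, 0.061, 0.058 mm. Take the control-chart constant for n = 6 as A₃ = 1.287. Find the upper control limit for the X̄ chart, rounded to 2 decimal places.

X̄̄ = (47.025 + 47.081 + 46.995 + 47.081 + 47.065 + 47.063 + 47.071 + 47.066 + 47.063) / 9 = 47.0567
s̄ = (0.061 + 0.063 + 0.060 + 0.093 + 0.045 + 0.066 + 0.050 + 0.061 + 0.058) / 9 = 0.0619
UCL = X̄̄ + A₃·s̄ = 47.0567 + 1.287 × 0.0619 = 47.1363

47.14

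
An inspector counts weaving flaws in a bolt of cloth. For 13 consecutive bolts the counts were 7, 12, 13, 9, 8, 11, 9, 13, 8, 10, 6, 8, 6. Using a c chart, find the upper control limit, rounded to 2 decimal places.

18.35

c̄ = (7 + 12 + 13 + 9 + 8 + 11 + 9 + 13 + 8 + 10 + 6 + 8 + 6) / 13 = 120 / 13 = 9.2308
UCL = c̄ + 3√c̄ = 9.2308 + 3 × √9.2308 = 9.2308 + 3 × 3.0382 = 18.3454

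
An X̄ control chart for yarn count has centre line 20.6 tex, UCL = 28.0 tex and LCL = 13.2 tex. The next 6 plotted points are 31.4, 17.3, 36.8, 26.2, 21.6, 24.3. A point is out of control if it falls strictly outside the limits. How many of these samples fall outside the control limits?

2

Compare each point to [13.2, 28.0]: sample 1 = 31.4 > UCL; sample 3 = 36.8 > UCL.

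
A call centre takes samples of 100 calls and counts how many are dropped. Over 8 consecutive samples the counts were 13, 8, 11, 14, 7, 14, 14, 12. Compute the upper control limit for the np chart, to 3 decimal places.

21.241

p̄ = Σdᵢ / (k·n) = 93 / (8 × 100) = 0.11625
UCL = np̄ + 3·√(np̄(1−p̄)) = 11.6250 + 3 × √(11.6250×0.88375) = 11.6250 + 3 × 3.2052 = 21.2407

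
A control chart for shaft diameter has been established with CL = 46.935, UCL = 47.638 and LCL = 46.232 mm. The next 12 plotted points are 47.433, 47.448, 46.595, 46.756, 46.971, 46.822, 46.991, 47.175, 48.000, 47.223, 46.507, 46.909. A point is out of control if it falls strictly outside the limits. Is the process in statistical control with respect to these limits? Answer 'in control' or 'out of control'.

out of control

Compare each point to [46.232, 47.638]: sample 9 = 48.000 > UCL.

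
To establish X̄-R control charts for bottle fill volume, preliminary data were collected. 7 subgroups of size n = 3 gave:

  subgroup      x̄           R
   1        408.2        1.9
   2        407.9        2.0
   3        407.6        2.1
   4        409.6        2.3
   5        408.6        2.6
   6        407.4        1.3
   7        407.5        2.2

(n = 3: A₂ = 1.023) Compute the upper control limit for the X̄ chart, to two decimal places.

X̄̄ = (408.2 + 407.9 + 407.6 + 409.6 + 408.6 + 407.4 + 407.5) / 7 = 2856.8000 / 7 = 408.1143
R̄ = (1.9 + 2.0 + 2.1 + 2.3 + 2.6 + 1.3 + 2.2) / 7 = 14.4000 / 7 = 2.0571
UCL = X̄̄ + A₂·R̄ = 408.1143 + 1.023 × 2.0571 = 410.2187

410.22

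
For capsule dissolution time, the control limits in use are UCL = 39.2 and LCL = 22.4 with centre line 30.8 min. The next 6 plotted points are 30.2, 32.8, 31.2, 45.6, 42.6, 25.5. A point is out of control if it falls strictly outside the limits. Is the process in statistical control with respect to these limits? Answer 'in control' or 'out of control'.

out of control

Compare each point to [22.4, 39.2]: sample 4 = 45.6 > UCL; sample 5 = 42.6 > UCL.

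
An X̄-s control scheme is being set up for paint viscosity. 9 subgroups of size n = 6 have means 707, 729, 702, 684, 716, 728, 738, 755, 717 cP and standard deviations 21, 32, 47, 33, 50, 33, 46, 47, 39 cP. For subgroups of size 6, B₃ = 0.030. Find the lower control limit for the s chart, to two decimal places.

s̄ = (21 + 32 + 47 + 33 + 50 + 33 + 46 + 47 + 39) / 9 = 38.6667
LCL_s = B₃·s̄ = 0.030 × 38.6667 = 1.1600

1.16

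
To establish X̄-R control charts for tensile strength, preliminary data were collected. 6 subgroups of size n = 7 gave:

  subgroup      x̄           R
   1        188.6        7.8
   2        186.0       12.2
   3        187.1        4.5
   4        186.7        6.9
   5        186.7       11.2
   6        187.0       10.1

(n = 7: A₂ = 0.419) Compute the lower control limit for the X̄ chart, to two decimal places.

X̄̄ = (188.6 + 186.0 + 187.1 + 186.7 + 186.7 + 187.0) / 6 = 1122.1000 / 6 = 187.0167
R̄ = (7.8 + 12.2 + 4.5 + 6.9 + 11.2 + 10.1) / 6 = 52.7000 / 6 = 8.7833
LCL = X̄̄ − A₂·R̄ = 187.0167 − 0.419 × 8.7833 = 183.3364

183.34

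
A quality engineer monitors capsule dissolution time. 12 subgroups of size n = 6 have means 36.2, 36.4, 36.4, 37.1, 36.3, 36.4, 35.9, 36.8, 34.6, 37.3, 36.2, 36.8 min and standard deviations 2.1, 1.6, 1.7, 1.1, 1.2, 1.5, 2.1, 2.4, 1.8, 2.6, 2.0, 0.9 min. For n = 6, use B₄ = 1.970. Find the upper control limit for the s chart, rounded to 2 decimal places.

3.45

s̄ = (2.1 + 1.6 + 1.7 + 1.1 + 1.2 + 1.5 + 2.1 + 2.4 + 1.8 + 2.6 + 2.0 + 0.9) / 12 = 1.7500
UCL_s = B₄·s̄ = 1.970 × 1.7500 = 3.4475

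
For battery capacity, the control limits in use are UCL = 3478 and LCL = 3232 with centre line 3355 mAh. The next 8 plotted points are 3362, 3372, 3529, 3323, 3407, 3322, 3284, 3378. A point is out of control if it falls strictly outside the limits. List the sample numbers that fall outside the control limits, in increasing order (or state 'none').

Compare each point to [3232, 3478]: sample 3 = 3529 > UCL.

3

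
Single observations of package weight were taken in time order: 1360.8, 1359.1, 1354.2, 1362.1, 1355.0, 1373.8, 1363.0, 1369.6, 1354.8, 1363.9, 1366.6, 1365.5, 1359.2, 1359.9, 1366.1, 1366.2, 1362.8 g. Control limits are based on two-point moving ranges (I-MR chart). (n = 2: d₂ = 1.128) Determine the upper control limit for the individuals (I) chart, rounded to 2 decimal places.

1379.49

X̄ = (1360.8 + 1359.1 + 1354.2 + 1362.1 + 1355.0 + 1373.8 + 1363.0 + 1369.6 + 1354.8 + 1363.9 + 1366.6 + 1365.5 + 1359.2 + 1359.9 + 1366.1 + 1366.2 + 1362.8) / 17 = 1362.5059
Moving ranges: 1.7, 4.9, 7.9, 7.1, 18.8, 10.8, 6.6, 14.8, 9.1, 2.7, 1.1, 6.3, 0.7, 6.2, 0.1, 3.4; M̄R̄ = 102.2000 / 16 = 6.3875
UCL = X̄ + 3·M̄R̄/d₂ = 1362.5059 + 3 × 6.3875 / 1.128 = 1379.4939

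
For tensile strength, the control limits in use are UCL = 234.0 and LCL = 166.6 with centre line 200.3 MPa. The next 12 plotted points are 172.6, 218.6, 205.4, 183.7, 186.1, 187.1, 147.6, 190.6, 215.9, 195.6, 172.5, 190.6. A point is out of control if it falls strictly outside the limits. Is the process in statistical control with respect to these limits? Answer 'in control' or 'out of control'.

Compare each point to [166.6, 234.0]: sample 7 = 147.6 < LCL.

out of control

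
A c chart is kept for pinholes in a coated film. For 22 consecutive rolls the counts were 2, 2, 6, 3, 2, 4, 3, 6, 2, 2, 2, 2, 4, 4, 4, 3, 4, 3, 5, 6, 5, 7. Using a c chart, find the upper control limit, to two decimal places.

9.44

c̄ = (2 + 2 + 6 + 3 + 2 + 4 + 3 + 6 + 2 + 2 + 2 + 2 + 4 + 4 + 4 + 3 + 4 + 3 + 5 + 6 + 5 + 7) / 22 = 81 / 22 = 3.6818
UCL = c̄ + 3√c̄ = 3.6818 + 3 × √3.6818 = 3.6818 + 3 × 1.9188 = 9.4382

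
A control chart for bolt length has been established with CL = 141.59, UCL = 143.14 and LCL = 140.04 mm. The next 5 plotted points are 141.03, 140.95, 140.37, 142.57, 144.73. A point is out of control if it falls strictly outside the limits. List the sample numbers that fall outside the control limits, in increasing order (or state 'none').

Compare each point to [140.04, 143.14]: sample 5 = 144.73 > UCL.

5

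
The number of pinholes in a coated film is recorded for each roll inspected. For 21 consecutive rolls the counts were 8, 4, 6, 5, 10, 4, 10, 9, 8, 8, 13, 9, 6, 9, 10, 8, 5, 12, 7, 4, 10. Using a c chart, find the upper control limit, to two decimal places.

16.27

c̄ = (8 + 4 + 6 + 5 + 10 + 4 + 10 + 9 + 8 + 8 + 13 + 9 + 6 + 9 + 10 + 8 + 5 + 12 + 7 + 4 + 10) / 21 = 165 / 21 = 7.8571
UCL = c̄ + 3√c̄ = 7.8571 + 3 × √7.8571 = 7.8571 + 3 × 2.8031 = 16.2663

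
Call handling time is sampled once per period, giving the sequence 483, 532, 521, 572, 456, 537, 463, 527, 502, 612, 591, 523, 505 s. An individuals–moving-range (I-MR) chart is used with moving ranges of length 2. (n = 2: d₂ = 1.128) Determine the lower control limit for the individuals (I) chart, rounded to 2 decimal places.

372.44

X̄ = (483 + 532 + 521 + 572 + 456 + 537 + 463 + 527 + 502 + 612 + 591 + 523 + 505) / 13 = 524.9231
Moving ranges: 49, 11, 51, 116, 81, 74, 64, 25, 110, 21, 68, 18; M̄R̄ = 688.0000 / 12 = 57.3333
LCL = X̄ − 3·M̄R̄/d₂ = 524.9231 − 3 × 57.3333 / 1.128 = 372.4408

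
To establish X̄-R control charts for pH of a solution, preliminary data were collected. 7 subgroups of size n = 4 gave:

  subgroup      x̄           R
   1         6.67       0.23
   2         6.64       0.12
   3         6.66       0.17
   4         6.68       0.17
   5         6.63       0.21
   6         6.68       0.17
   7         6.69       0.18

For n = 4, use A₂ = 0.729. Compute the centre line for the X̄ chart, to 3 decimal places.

6.664

X̄̄ = (6.67 + 6.64 + 6.66 + 6.68 + 6.63 + 6.68 + 6.69) / 7 = 46.6500 / 7 = 6.6643
CL = X̄̄ = 6.6643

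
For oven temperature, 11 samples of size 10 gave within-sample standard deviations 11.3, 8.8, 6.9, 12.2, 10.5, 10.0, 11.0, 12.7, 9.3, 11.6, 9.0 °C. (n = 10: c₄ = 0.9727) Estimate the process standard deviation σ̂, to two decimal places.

10.59

s̄ = (11.3 + 8.8 + 6.9 + 12.2 + 10.5 + 10.0 + 11.0 + 12.7 + 9.3 + 11.6 + 9.0) / 11 = 10.3000
σ̂ = s̄ / c₄ = 10.3000 / 0.9727 = 10.5891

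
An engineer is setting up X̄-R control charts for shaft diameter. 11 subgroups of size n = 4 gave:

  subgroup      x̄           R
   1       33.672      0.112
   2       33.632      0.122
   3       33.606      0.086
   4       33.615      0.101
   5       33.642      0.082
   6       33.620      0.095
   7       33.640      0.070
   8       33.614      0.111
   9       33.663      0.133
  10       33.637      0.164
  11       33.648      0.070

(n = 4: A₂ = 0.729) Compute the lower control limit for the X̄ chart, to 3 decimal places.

33.559

X̄̄ = (33.672 + 33.632 + 33.606 + 33.615 + 33.642 + 33.620 + 33.640 + 33.614 + 33.663 + 33.637 + 33.648) / 11 = 369.9890 / 11 = 33.6354
R̄ = (0.112 + 0.122 + 0.086 + 0.101 + 0.082 + 0.095 + 0.070 + 0.111 + 0.133 + 0.164 + 0.070) / 11 = 1.1460 / 11 = 0.1042
LCL = X̄̄ − A₂·R̄ = 33.6354 − 0.729 × 0.1042 = 33.5594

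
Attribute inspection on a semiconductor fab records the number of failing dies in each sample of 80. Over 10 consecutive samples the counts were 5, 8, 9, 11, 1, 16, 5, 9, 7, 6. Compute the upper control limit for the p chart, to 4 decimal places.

0.1952

p̄ = Σdᵢ / (k·n) = 77 / (10 × 80) = 0.09625
UCL = p̄ + 3·√(p̄(1−p̄)/n) = 0.09625 + 3 × √(0.09625×0.90375/80) = 0.09625 + 3 × 0.03297 = 0.19517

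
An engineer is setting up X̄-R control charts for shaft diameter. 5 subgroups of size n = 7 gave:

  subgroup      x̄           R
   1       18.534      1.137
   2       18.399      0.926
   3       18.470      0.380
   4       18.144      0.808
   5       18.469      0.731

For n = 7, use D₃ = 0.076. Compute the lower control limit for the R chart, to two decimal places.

R̄ = (1.137 + 0.926 + 0.380 + 0.808 + 0.731) / 5 = 3.9820 / 5 = 0.7964
LCL_R = D₃·R̄ = 0.076 × 0.7964 = 0.0605

0.06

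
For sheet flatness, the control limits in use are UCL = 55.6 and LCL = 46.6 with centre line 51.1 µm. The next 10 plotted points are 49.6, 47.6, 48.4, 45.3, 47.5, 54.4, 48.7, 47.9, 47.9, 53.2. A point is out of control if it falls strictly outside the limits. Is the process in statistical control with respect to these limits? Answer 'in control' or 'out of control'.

out of control

Compare each point to [46.6, 55.6]: sample 4 = 45.3 < LCL.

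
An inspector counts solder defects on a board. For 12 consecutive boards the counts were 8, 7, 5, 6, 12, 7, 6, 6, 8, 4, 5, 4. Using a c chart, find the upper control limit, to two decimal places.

14.15

c̄ = (8 + 7 + 5 + 6 + 12 + 7 + 6 + 6 + 8 + 4 + 5 + 4) / 12 = 78 / 12 = 6.5000
UCL = c̄ + 3√c̄ = 6.5000 + 3 × √6.5000 = 6.5000 + 3 × 2.5495 = 14.1485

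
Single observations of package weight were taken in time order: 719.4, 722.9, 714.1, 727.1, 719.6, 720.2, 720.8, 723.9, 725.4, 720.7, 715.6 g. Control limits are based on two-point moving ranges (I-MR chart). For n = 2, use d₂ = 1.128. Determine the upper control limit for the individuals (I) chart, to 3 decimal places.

733.754

X̄ = (719.4 + 722.9 + 714.1 + 727.1 + 719.6 + 720.2 + 720.8 + 723.9 + 725.4 + 720.7 + 715.6) / 11 = 720.8818
Moving ranges: 3.5, 8.8, 13.0, 7.5, 0.6, 0.6, 3.1, 1.5, 4.7, 5.1; M̄R̄ = 48.4000 / 10 = 4.8400
UCL = X̄ + 3·M̄R̄/d₂ = 720.8818 + 3 × 4.8400 / 1.128 = 733.7542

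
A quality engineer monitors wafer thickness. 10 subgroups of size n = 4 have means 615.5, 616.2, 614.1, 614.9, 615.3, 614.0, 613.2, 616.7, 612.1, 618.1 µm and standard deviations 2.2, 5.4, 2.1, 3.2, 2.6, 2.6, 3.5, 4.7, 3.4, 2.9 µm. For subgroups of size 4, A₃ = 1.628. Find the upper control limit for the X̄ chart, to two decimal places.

620.32

X̄̄ = (615.5 + 616.2 + 614.1 + 614.9 + 615.3 + 614.0 + 613.2 + 616.7 + 612.1 + 618.1) / 10 = 615.0100
s̄ = (2.2 + 5.4 + 2.1 + 3.2 + 2.6 + 2.6 + 3.5 + 4.7 + 3.4 + 2.9) / 10 = 3.2600
UCL = X̄̄ + A₃·s̄ = 615.0100 + 1.628 × 3.2600 = 620.3173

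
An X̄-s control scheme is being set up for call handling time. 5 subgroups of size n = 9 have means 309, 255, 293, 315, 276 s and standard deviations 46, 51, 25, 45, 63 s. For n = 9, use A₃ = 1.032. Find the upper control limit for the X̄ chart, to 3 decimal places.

337.072

X̄̄ = (309 + 255 + 293 + 315 + 276) / 5 = 289.6000
s̄ = (46 + 51 + 25 + 45 + 63) / 5 = 46.0000
UCL = X̄̄ + A₃·s̄ = 289.6000 + 1.032 × 46.0000 = 337.0720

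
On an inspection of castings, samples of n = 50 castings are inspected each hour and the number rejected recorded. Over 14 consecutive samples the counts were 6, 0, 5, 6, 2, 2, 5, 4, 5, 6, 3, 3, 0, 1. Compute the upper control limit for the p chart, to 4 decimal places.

0.1758

p̄ = Σdᵢ / (k·n) = 48 / (14 × 50) = 0.06857
UCL = p̄ + 3·√(p̄(1−p̄)/n) = 0.06857 + 3 × √(0.06857×0.93143/50) = 0.06857 + 3 × 0.03574 = 0.17579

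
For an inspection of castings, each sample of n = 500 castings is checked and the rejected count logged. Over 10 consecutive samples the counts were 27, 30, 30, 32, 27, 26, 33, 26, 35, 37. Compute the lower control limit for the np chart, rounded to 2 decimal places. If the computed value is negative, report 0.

p̄ = Σdᵢ / (k·n) = 303 / (10 × 500) = 0.06060
LCL = np̄ − 3·√(np̄(1−p̄)) = 30.3000 − 3 × 5.3351 = 14.2946

14.29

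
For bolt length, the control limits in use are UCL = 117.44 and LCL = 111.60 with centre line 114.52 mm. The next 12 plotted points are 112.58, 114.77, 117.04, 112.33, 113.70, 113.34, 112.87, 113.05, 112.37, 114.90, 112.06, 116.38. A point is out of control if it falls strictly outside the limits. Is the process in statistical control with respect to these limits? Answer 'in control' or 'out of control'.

All 12 points lie within [111.60, 117.44].

in control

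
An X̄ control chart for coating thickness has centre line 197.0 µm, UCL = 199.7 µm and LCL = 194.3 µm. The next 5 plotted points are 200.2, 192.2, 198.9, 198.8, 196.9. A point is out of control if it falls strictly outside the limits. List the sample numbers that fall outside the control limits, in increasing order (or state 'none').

Compare each point to [194.3, 199.7]: sample 1 = 200.2 > UCL; sample 2 = 192.2 < LCL.

1, 2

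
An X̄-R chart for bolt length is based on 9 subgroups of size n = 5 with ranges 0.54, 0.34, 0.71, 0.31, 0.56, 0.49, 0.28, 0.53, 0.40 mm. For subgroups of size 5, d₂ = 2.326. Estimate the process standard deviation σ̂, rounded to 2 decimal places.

0.20

R̄ = (0.54 + 0.34 + 0.71 + 0.31 + 0.56 + 0.49 + 0.28 + 0.53 + 0.40) / 9 = 0.4622
σ̂ = R̄ / d₂ = 0.4622 / 2.326 = 0.1987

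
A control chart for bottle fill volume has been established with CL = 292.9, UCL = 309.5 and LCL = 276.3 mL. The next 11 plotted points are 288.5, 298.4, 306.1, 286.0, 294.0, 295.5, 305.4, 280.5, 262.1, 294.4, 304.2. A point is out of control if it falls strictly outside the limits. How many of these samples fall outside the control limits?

Compare each point to [276.3, 309.5]: sample 9 = 262.1 < LCL.

1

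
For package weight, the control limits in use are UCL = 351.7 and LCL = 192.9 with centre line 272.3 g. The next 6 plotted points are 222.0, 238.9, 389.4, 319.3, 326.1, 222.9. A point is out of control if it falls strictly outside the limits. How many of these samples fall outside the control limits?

Compare each point to [192.9, 351.7]: sample 3 = 389.4 > UCL.

1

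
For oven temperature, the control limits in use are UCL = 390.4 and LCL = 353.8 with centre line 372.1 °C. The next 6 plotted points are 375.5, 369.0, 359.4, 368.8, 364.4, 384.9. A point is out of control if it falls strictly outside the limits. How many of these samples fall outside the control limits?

All 6 points lie within [353.8, 390.4].

0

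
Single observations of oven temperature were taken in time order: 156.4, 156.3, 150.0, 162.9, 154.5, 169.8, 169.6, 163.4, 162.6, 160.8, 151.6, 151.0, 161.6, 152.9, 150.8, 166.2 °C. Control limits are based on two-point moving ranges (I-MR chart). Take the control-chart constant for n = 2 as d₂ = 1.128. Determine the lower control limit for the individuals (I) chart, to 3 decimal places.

X̄ = (156.4 + 156.3 + 150.0 + 162.9 + 154.5 + 169.8 + 169.6 + 163.4 + 162.6 + 160.8 + 151.6 + 151.0 + 161.6 + 152.9 + 150.8 + 166.2) / 16 = 158.7750
Moving ranges: 0.1, 6.3, 12.9, 8.4, 15.3, 0.2, 6.2, 0.8, 1.8, 9.2, 0.6, 10.6, 8.7, 2.1, 15.4; M̄R̄ = 98.6000 / 15 = 6.5733
LCL = X̄ − 3·M̄R̄/d₂ = 158.7750 − 3 × 6.5733 / 1.128 = 141.2927

141.293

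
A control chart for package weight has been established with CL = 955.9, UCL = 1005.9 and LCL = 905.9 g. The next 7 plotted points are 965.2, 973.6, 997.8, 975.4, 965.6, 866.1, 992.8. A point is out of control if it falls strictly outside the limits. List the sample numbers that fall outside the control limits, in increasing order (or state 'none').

6

Compare each point to [905.9, 1005.9]: sample 6 = 866.1 < LCL.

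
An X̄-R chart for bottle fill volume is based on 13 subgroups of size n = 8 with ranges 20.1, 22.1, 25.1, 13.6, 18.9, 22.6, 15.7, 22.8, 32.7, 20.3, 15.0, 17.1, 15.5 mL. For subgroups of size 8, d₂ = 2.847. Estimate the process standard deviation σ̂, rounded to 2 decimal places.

7.07

R̄ = (20.1 + 22.1 + 25.1 + 13.6 + 18.9 + 22.6 + 15.7 + 22.8 + 32.7 + 20.3 + 15.0 + 17.1 + 15.5) / 13 = 20.1154
σ̂ = R̄ / d₂ = 20.1154 / 2.847 = 7.0655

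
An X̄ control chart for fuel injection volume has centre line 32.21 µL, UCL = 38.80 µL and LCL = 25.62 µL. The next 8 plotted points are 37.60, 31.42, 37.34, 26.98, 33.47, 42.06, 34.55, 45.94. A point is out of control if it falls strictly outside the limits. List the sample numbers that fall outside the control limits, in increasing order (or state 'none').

Compare each point to [25.62, 38.80]: sample 6 = 42.06 > UCL; sample 8 = 45.94 > UCL.

6, 8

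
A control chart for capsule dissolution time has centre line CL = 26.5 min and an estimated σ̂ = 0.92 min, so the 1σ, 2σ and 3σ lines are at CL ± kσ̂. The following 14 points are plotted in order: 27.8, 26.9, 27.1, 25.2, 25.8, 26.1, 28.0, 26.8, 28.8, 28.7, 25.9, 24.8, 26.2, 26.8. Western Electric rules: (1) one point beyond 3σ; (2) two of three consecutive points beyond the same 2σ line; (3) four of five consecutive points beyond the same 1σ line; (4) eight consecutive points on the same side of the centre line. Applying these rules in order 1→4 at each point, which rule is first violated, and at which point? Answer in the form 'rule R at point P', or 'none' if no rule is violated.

Zone of each point (C = within 1σ̂, B = 1σ̂–2σ̂, A = 2σ̂–3σ̂, * = beyond 3σ̂; sign = side of CL): 1:+B, 2:+C, 3:+C, 4:-B, 5:-C, 6:-C, 7:+B, 8:+C, 9:+A, 10:+A, 11:-C, 12:-B, 13:-C, 14:+C
Rule 2 (two of three consecutive points beyond the same 2σ limit) is satisfied at point 10.

rule 2 at point 10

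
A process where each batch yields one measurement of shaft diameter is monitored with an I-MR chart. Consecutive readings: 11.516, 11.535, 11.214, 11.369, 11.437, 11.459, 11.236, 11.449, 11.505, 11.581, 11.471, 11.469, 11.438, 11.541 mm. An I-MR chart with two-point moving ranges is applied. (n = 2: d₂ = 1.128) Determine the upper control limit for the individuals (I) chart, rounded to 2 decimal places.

11.73

X̄ = (11.516 + 11.535 + 11.214 + 11.369 + 11.437 + 11.459 + 11.236 + 11.449 + 11.505 + 11.581 + 11.471 + 11.469 + 11.438 + 11.541) / 14 = 11.4443
Moving ranges: 0.019, 0.321, 0.155, 0.068, 0.022, 0.223, 0.213, 0.056, 0.076, 0.110, 0.002, 0.031, 0.103; M̄R̄ = 1.3990 / 13 = 0.1076
UCL = X̄ + 3·M̄R̄/d₂ = 11.4443 + 3 × 0.1076 / 1.128 = 11.7305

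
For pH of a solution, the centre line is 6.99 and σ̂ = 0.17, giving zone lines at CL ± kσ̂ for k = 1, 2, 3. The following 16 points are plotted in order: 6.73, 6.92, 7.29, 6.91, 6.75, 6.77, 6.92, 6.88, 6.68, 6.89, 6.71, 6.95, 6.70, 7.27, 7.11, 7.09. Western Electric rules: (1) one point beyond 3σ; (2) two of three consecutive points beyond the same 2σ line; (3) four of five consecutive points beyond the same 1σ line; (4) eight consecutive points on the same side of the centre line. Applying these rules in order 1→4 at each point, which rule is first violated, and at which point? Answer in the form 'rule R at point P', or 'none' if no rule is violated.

rule 4 at point 11

Zone of each point (C = within 1σ̂, B = 1σ̂–2σ̂, A = 2σ̂–3σ̂, * = beyond 3σ̂; sign = side of CL): 1:-B, 2:-C, 3:+B, 4:-C, 5:-B, 6:-B, 7:-C, 8:-C, 9:-B, 10:-C, 11:-B, 12:-C, 13:-B, 14:+B, 15:+C, 16:+C
Rule 4 (eight consecutive points on the same side of the centre line) is satisfied at point 11.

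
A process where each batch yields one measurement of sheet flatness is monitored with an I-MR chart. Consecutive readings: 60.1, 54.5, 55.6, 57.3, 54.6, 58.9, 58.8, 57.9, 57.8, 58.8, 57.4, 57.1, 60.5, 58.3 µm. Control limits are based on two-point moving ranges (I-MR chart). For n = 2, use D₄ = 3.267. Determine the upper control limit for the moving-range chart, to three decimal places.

6.232

Moving ranges: 5.6, 1.1, 1.7, 2.7, 4.3, 0.1, 0.9, 0.1, 1.0, 1.4, 0.3, 3.4, 2.2; M̄R̄ = 24.8000 / 13 = 1.9077
UCL_MR = D₄·M̄R̄ = 3.267 × 1.9077 = 6.2324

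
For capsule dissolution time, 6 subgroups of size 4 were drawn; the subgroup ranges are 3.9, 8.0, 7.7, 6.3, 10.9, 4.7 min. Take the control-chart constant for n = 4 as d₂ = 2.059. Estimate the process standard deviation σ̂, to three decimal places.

3.359

R̄ = (3.9 + 8.0 + 7.7 + 6.3 + 10.9 + 4.7) / 6 = 6.9167
σ̂ = R̄ / d₂ = 6.9167 / 2.059 = 3.3592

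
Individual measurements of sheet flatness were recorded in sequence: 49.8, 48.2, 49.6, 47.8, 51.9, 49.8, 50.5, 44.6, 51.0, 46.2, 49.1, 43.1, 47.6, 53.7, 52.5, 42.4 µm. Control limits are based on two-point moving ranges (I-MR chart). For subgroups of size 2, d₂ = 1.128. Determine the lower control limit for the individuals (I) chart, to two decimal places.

38.05

X̄ = (49.8 + 48.2 + 49.6 + 47.8 + 51.9 + 49.8 + 50.5 + 44.6 + 51.0 + 46.2 + 49.1 + 43.1 + 47.6 + 53.7 + 52.5 + 42.4) / 16 = 48.6125
Moving ranges: 1.6, 1.4, 1.8, 4.1, 2.1, 0.7, 5.9, 6.4, 4.8, 2.9, 6.0, 4.5, 6.1, 1.2, 10.1; M̄R̄ = 59.6000 / 15 = 3.9733
LCL = X̄ − 3·M̄R̄/d₂ = 48.6125 − 3 × 3.9733 / 1.128 = 38.0451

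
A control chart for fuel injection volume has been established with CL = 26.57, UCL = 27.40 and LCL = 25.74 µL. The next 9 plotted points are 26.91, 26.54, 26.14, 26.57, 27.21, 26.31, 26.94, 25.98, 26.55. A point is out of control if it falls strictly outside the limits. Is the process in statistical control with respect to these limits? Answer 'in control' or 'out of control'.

All 9 points lie within [25.74, 27.40].

in control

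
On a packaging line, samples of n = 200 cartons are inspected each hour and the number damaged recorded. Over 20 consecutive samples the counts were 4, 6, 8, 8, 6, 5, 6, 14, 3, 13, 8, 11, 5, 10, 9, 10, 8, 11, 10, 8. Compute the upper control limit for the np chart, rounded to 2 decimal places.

p̄ = Σdᵢ / (k·n) = 163 / (20 × 200) = 0.04075
UCL = np̄ + 3·√(np̄(1−p̄)) = 8.1500 + 3 × √(8.1500×0.95925) = 8.1500 + 3 × 2.7960 = 16.5381

16.54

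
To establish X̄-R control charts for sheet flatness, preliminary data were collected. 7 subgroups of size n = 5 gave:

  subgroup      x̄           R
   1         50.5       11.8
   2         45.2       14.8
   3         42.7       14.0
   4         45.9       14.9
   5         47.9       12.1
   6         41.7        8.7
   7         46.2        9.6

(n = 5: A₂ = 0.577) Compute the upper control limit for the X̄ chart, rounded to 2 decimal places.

52.81

X̄̄ = (50.5 + 45.2 + 42.7 + 45.9 + 47.9 + 41.7 + 46.2) / 7 = 320.1000 / 7 = 45.7286
R̄ = (11.8 + 14.8 + 14.0 + 14.9 + 12.1 + 8.7 + 9.6) / 7 = 85.9000 / 7 = 12.2714
UCL = X̄̄ + A₂·R̄ = 45.7286 + 0.577 × 12.2714 = 52.8092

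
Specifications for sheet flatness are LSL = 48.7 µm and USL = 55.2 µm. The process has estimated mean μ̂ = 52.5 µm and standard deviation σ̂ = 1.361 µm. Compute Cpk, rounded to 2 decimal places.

0.66

Cpu = (USL − μ̂) / (3σ̂) = (55.2 − 52.5) / (3 × 1.361) = 0.6613; Cpl = (μ̂ − LSL) / (3σ̂) = (52.5 − 48.7) / (3 × 1.361) = 0.9307; Cpk = min(Cpu, Cpl) = 0.6613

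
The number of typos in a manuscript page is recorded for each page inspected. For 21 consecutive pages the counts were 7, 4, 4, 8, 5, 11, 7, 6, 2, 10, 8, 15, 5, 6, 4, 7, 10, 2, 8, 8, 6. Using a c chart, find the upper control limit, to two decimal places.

14.64

c̄ = (7 + 4 + 4 + 8 + 5 + 11 + 7 + 6 + 2 + 10 + 8 + 15 + 5 + 6 + 4 + 7 + 10 + 2 + 8 + 8 + 6) / 21 = 143 / 21 = 6.8095
UCL = c̄ + 3√c̄ = 6.8095 + 3 × √6.8095 = 6.8095 + 3 × 2.6095 = 14.6380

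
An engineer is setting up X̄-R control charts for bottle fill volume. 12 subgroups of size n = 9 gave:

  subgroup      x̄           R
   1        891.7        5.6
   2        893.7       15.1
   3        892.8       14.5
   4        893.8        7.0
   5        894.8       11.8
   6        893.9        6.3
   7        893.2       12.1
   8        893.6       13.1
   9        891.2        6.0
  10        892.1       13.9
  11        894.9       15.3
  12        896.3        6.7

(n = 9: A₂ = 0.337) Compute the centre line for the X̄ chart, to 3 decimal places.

X̄̄ = (891.7 + 893.7 + 892.8 + 893.8 + 894.8 + 893.9 + 893.2 + 893.6 + 891.2 + 892.1 + 894.9 + 896.3) / 12 = 10722.0000 / 12 = 893.5000
CL = X̄̄ = 893.5000

893.500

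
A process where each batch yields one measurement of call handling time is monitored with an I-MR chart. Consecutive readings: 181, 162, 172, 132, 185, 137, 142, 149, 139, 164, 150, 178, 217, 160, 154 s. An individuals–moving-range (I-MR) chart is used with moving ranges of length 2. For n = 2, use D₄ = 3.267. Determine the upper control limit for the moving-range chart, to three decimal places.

Moving ranges: 19, 10, 40, 53, 48, 5, 7, 10, 25, 14, 28, 39, 57, 6; M̄R̄ = 361.0000 / 14 = 25.7857
UCL_MR = D₄·M̄R̄ = 3.267 × 25.7857 = 84.2419

84.242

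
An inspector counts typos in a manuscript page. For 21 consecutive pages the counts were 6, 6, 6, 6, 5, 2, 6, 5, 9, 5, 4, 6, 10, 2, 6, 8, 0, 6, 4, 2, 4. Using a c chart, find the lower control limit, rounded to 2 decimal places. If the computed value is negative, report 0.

0.00

c̄ = (6 + 6 + 6 + 6 + 5 + 2 + 6 + 5 + 9 + 5 + 4 + 6 + 10 + 2 + 6 + 8 + 0 + 6 + 4 + 2 + 4) / 21 = 108 / 21 = 5.1429
LCL = c̄ − 3√c̄ = 5.1429 − 3 × 2.2678 = -1.6605 → 0 (cannot be negative)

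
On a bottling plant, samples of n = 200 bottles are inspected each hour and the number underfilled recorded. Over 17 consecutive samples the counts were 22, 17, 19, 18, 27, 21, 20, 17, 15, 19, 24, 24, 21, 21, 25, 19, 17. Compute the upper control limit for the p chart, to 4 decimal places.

p̄ = Σdᵢ / (k·n) = 346 / (17 × 200) = 0.10176
UCL = p̄ + 3·√(p̄(1−p̄)/n) = 0.10176 + 3 × √(0.10176×0.89824/200) = 0.10176 + 3 × 0.02138 = 0.16590

0.1659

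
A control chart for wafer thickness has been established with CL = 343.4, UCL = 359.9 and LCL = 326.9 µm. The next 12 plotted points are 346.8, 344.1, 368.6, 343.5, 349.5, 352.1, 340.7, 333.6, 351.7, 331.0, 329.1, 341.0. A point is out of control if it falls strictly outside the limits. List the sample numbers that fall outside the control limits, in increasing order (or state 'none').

3

Compare each point to [326.9, 359.9]: sample 3 = 368.6 > UCL.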